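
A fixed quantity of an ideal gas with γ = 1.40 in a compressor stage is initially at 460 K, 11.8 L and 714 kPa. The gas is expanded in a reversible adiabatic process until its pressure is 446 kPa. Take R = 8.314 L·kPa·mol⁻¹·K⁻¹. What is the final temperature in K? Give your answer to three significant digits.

T₂ ≈ 402 K

Adiabatic (γ = 1.40), T V^(γ−1) and P V^γ constant: T₂ = T₁·(P₂/P₁)^((γ−1)/γ) = 402.1 K; V₂ = V₁·(P₁/P₂)^(1/γ) = 16.51 L.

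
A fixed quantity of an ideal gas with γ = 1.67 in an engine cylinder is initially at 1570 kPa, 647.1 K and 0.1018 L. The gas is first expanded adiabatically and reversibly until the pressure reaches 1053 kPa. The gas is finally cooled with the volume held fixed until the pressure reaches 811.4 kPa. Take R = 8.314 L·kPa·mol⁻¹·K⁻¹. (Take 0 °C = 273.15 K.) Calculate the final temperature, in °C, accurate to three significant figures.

T₃ ≈ 152 °C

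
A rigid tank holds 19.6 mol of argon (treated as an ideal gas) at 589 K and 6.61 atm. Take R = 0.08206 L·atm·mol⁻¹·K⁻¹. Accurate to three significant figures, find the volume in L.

V ≈ 143 L

PV = nRT ⇒ V = nRT/P = (19.6 × 0.08206 × 589) / 6.61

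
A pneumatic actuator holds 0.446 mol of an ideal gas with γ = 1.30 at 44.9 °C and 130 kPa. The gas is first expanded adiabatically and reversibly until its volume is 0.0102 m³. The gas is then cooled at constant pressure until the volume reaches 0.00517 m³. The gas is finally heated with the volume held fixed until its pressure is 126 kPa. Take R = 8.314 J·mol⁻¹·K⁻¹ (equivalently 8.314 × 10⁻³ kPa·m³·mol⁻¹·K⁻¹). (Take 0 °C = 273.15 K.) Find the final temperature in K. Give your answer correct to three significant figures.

Convert: T₁ = 318.0 K.
From PV = nRT: V₁ = nRT₁/P₁ = 0.009072 m³.
Reversible adiabatic, γ = 1.30: T₂ = T₁·(V₁/V₂)^(γ−1) = 307.1 K; P₂ = P₁·(V₁/V₂)^γ = 111.6 kPa.
P constant ⇒ V ∝ T: P₃ = P₂; T₃ = T₂·(V₃/V₂) = 155.6 K.
V constant ⇒ P ∝ T: V₄ = V₃; T₄ = T₃·(P₄/P₃) = 175.7 K.

T₄ ≈ 176 K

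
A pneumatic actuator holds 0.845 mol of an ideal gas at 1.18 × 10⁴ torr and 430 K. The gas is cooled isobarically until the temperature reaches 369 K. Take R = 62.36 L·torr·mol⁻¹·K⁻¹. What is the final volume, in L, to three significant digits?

V₂ ≈ 1.65 L

From PV = nRT: V₁ = nRT₁/P₁ = 1.920 L.
P constant ⇒ V ∝ T: P₂ = P₁; V₂ = V₁·(T₂/T₁) = 1.648 L.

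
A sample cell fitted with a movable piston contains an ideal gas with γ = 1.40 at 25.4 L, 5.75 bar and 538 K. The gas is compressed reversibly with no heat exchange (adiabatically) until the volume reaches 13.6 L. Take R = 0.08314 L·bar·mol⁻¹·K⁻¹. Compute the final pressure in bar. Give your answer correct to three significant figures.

Adiabatic (γ = 1.40), T V^(γ−1) and P V^γ constant: T₂ = T₁·(V₁/V₂)^(γ−1) = 690.7 K; P₂ = P₁·(V₁/V₂)^γ = 13.79 bar.

P₂ ≈ 13.8 bar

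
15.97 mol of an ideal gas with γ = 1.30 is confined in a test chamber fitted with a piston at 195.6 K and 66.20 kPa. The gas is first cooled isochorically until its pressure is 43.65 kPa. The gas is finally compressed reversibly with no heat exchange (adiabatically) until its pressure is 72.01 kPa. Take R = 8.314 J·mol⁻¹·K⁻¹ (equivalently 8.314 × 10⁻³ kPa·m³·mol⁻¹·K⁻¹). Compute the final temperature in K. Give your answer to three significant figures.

From PV = nRT: V₁ = nRT₁/P₁ = 0.3923 m³.
V constant ⇒ P ∝ T: V₂ = V₁; T₂ = T₁·(P₂/P₁) = 129.0 K.
Reversible adiabatic, γ = 1.30: T₃ = T₂·(P₃/P₂)^((γ−1)/γ) = 144.8 K; V₃ = V₂·(P₂/P₃)^(1/γ) = 0.2669 m³.

T₃ ≈ 145 K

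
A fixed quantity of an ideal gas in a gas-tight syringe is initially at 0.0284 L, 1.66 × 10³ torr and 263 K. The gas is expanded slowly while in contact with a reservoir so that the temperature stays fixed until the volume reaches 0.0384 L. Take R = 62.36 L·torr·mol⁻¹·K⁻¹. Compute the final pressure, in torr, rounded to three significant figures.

P₂ ≈ 1.23e+03 torr

T constant ⇒ Boyle's law P V = const: T₂ = T₁; P₂ = P₁·(V₁/V₂) = 1228 torr.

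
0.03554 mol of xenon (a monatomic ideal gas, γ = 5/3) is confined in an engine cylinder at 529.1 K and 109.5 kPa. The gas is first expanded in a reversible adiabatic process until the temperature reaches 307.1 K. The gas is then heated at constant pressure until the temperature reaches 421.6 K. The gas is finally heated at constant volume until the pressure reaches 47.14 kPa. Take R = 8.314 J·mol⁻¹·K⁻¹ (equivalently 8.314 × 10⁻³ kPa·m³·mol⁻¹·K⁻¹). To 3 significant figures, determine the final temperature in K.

T₄ ≈ 707 K

From PV = nRT: V₁ = nRT₁/P₁ = 0.001428 m³.
Adiabatic (γ = 5/3), T V^(γ−1) and P V^γ constant: P₂ = P₁·(T₂/T₁)^(γ/(γ−1)) = 28.10 kPa; V₂ = V₁·(T₁/T₂)^(1/(γ−1)) = 0.003229 m³.
Isobaric, so V/T is constant: P₃ = P₂; V₃ = V₂·(T₃/T₂) = 0.004433 m³.
Isochoric, so P/T is constant: V₄ = V₃; T₄ = T₃·(P₄/P₃) = 707.2 K.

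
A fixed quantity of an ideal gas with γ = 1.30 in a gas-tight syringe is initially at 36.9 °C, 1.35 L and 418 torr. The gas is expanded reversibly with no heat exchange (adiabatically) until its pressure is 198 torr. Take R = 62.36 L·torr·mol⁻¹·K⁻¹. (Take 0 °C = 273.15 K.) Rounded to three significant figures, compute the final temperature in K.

T₂ ≈ 261 K

Convert: T₁ = 310.0 K.
Adiabatic (γ = 1.30), T V^(γ−1) and P V^γ constant: T₂ = T₁·(P₂/P₁)^((γ−1)/γ) = 260.9 K; V₂ = V₁·(P₁/P₂)^(1/γ) = 2.399 L.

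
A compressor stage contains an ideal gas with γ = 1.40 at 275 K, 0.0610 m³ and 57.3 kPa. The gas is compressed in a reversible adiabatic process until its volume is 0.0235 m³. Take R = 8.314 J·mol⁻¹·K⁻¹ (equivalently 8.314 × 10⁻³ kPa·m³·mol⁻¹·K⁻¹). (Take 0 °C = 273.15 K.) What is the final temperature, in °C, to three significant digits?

T₂ ≈ 130 °C

Adiabatic (γ = 1.40), T V^(γ−1) and P V^γ constant: T₂ = T₁·(V₁/V₂)^(γ−1) = 402.8 K; P₂ = P₁·(V₁/V₂)^γ = 217.8 kPa.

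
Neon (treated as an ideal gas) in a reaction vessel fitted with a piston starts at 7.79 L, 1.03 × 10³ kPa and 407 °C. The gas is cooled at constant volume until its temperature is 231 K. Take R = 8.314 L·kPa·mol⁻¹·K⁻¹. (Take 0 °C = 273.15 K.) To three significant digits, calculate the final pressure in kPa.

Convert: T₁ = 680.1 K.
Isochoric, so P/T is constant: V₂ = V₁; P₂ = P₁·(T₂/T₁) = 349.8 kPa.

P₂ ≈ 350 kPa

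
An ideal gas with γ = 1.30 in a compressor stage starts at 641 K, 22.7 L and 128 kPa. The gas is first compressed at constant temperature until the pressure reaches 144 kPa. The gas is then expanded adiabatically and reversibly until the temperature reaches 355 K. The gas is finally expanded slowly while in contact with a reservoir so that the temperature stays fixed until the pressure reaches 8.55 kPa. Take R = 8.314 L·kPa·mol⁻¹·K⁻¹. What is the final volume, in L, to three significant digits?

V₄ ≈ 188 L

Isothermal, so P V is constant: T₂ = T₁; V₂ = V₁·(P₁/P₂) = 20.18 L.
Adiabatic (γ = 1.30), T V^(γ−1) and P V^γ constant: P₃ = P₂·(T₃/T₂)^(γ/(γ−1)) = 11.13 kPa; V₃ = V₂·(T₂/T₃)^(1/(γ−1)) = 144.6 L.
Isothermal, so P V is constant: T₄ = T₃; V₄ = V₃·(P₃/P₄) = 188.2 L.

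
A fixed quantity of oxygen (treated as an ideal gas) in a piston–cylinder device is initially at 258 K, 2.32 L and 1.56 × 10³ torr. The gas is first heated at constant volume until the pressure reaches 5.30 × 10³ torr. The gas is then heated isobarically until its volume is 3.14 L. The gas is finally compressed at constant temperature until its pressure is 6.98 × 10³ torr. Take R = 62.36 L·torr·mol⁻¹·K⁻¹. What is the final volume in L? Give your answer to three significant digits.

V₄ ≈ 2.38 L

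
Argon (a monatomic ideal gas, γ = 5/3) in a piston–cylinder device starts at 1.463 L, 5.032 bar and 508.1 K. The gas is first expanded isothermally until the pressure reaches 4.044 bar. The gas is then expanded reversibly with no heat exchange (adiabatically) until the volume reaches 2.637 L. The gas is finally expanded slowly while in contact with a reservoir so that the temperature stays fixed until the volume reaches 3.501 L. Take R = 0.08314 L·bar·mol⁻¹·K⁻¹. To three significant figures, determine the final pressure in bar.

P₄ ≈ 1.64 bar

Isothermal, so P V is constant: T₂ = T₁; V₂ = V₁·(P₁/P₂) = 1.820 L.
Adiabatic (γ = 5/3), T V^(γ−1) and P V^γ constant: T₃ = T₂·(V₂/V₃)^(γ−1) = 396.9 K; P₃ = P₂·(V₂/V₃)^γ = 2.181 bar.
Isothermal, so P V is constant: T₄ = T₃; P₄ = P₃·(V₃/V₄) = 1.642 bar.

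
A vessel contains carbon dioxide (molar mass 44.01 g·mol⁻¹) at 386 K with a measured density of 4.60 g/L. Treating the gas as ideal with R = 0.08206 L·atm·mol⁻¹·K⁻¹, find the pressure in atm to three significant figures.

P ≈ 3.31 atm

ρ = PM/(RT) ⇒ P = ρRT/M = (4.60 × 0.08206 × 386.0) / 44.01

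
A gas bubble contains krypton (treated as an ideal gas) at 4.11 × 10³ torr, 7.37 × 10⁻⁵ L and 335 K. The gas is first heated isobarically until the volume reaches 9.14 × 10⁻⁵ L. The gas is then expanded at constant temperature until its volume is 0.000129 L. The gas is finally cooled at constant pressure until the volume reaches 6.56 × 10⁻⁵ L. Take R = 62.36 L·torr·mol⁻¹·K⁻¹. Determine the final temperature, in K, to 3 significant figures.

T₄ ≈ 211 K

Isobaric, so V/T is constant: P₂ = P₁; T₂ = T₁·(V₂/V₁) = 415.5 K.
T constant ⇒ Boyle's law P V = const: T₃ = T₂; P₃ = P₂·(V₂/V₃) = 2912 torr.
Isobaric, so V/T is constant: P₄ = P₃; T₄ = T₃·(V₄/V₃) = 211.3 K.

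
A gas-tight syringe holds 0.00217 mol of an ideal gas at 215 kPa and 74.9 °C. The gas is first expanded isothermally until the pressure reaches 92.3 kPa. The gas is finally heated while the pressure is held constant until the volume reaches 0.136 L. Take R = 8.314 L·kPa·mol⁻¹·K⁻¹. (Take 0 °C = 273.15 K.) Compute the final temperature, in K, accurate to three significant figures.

T₃ ≈ 696 K

Convert: T₁ = 348.0 K.
From PV = nRT: V₁ = nRT₁/P₁ = 0.02921 L.
Isothermal, so P V is constant: T₂ = T₁; V₂ = V₁·(P₁/P₂) = 0.06803 L.
P constant ⇒ V ∝ T: P₃ = P₂; T₃ = T₂·(V₃/V₂) = 695.8 K.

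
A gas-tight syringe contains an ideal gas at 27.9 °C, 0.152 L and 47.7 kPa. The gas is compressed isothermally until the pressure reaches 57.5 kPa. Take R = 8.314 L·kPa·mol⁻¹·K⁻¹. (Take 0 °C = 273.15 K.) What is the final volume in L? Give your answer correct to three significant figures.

Convert: T₁ = 301.0 K.
T constant ⇒ Boyle's law P V = const: T₂ = T₁; V₂ = V₁·(P₁/P₂) = 0.1261 L.

V₂ ≈ 0.126 L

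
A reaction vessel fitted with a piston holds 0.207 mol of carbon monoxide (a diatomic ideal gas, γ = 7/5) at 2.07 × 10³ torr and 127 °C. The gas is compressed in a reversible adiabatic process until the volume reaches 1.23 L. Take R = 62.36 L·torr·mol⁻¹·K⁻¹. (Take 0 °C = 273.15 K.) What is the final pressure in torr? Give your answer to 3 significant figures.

P₂ ≈ 5.57e+03 torr

Convert: T₁ = 400.1 K.
From PV = nRT: V₁ = nRT₁/P₁ = 2.495 L.
Reversible adiabatic, γ = 7/5: T₂ = T₁·(V₁/V₂)^(γ−1) = 531.0 K; P₂ = P₁·(V₁/V₂)^γ = 5573 torr.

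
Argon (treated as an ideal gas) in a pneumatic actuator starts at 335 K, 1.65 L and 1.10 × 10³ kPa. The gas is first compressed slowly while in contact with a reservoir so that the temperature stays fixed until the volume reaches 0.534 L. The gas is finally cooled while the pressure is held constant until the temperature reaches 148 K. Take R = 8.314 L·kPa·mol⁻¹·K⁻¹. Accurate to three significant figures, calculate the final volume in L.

Isothermal, so P V is constant: T₂ = T₁; P₂ = P₁·(V₁/V₂) = 3399 kPa.
Isobaric, so V/T is constant: P₃ = P₂; V₃ = V₂·(T₃/T₂) = 0.2359 L.

V₃ ≈ 0.236 L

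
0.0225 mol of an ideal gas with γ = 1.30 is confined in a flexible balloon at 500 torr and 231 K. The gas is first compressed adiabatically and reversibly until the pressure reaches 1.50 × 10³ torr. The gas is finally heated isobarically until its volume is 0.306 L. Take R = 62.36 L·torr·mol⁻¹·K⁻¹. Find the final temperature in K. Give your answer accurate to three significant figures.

T₃ ≈ 327 K

From PV = nRT: V₁ = nRT₁/P₁ = 0.6482 L.
Reversible adiabatic, γ = 1.30: T₂ = T₁·(P₂/P₁)^((γ−1)/γ) = 297.7 K; V₂ = V₁·(P₁/P₂)^(1/γ) = 0.2784 L.
P constant ⇒ V ∝ T: P₃ = P₂; T₃ = T₂·(V₃/V₂) = 327.1 K.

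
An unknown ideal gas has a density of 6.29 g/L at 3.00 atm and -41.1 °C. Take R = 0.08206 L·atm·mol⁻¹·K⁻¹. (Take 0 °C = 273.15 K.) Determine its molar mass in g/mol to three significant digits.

ρ = PM/(RT) ⇒ M = ρRT/P = (6.29 × 0.08206 × 232.0) / 3.00

M ≈ 39.9 g/mol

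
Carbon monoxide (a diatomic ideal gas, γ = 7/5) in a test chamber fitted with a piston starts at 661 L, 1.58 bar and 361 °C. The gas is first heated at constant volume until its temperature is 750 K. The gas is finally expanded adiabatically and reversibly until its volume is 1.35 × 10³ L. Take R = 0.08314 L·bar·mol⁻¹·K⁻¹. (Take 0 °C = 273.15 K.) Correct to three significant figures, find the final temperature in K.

T₃ ≈ 564 K

Convert: T₁ = 634.1 K.
V constant ⇒ P ∝ T: V₂ = V₁; P₂ = P₁·(T₂/T₁) = 1.869 bar.
Adiabatic (γ = 7/5), T V^(γ−1) and P V^γ constant: T₃ = T₂·(V₂/V₃)^(γ−1) = 563.6 K; P₃ = P₂·(V₂/V₃)^γ = 0.6876 bar.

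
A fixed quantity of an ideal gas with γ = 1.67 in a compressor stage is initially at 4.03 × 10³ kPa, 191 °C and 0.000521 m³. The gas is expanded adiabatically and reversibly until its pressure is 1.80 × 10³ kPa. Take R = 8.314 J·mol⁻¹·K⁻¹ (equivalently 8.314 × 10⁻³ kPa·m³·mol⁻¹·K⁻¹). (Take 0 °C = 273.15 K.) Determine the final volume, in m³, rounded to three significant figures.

V₂ ≈ 0.000844 m³

Convert: T₁ = 464.1 K.
Reversible adiabatic, γ = 1.67: T₂ = T₁·(P₂/P₁)^((γ−1)/γ) = 335.9 K; V₂ = V₁·(P₁/P₂)^(1/γ) = 0.0008442 m³.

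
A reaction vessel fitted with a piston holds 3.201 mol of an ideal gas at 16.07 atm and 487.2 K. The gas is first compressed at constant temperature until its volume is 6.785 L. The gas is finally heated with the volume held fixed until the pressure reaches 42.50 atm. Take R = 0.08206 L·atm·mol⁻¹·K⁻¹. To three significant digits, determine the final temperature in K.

From PV = nRT: V₁ = nRT₁/P₁ = 7.964 L.
T constant ⇒ Boyle's law P V = const: T₂ = T₁; P₂ = P₁·(V₁/V₂) = 18.86 atm.
Isochoric, so P/T is constant: V₃ = V₂; T₃ = T₂·(P₃/P₂) = 1098 K.

T₃ ≈ 1.10e+03 K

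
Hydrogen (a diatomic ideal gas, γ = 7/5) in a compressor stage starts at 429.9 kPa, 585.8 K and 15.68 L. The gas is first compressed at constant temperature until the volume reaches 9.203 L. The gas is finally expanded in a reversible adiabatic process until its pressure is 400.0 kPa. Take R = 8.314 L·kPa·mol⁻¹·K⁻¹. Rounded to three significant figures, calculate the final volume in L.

Isothermal, so P V is constant: T₂ = T₁; P₂ = P₁·(V₁/V₂) = 732.5 kPa.
Adiabatic (γ = 7/5), T V^(γ−1) and P V^γ constant: T₃ = T₂·(P₃/P₂)^((γ−1)/γ) = 492.8 K; V₃ = V₂·(P₂/P₃)^(1/γ) = 14.18 L.

V₃ ≈ 14.2 L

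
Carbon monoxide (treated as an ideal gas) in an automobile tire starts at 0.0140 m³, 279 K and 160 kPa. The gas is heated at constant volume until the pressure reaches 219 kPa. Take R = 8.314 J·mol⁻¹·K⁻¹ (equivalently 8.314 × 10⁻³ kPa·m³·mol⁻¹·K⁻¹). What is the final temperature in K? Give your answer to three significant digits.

V constant ⇒ P ∝ T: V₂ = V₁; T₂ = T₁·(P₂/P₁) = 381.9 K.

T₂ ≈ 382 K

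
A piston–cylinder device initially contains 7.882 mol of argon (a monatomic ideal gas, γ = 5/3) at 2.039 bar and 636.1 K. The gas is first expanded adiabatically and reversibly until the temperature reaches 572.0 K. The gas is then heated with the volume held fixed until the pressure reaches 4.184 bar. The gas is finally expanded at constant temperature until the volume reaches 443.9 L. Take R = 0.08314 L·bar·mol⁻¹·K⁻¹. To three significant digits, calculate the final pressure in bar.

P₄ ≈ 2.26 bar

From PV = nRT: V₁ = nRT₁/P₁ = 204.4 L.
Reversible adiabatic, γ = 5/3: P₂ = P₁·(T₂/T₁)^(γ/(γ−1)) = 1.563 bar; V₂ = V₁·(T₁/T₂)^(1/(γ−1)) = 239.7 L.
V constant ⇒ P ∝ T: V₃ = V₂; T₃ = T₂·(P₃/P₂) = 1531 K.
T constant ⇒ Boyle's law P V = const: T₄ = T₃; P₄ = P₃·(V₃/V₄) = 2.260 bar.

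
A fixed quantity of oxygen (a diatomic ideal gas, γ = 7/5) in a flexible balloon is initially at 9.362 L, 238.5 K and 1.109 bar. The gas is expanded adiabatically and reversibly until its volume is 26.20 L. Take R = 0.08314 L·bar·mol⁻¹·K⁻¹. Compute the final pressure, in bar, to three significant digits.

P₂ ≈ 0.263 bar

Adiabatic (γ = 7/5), T V^(γ−1) and P V^γ constant: T₂ = T₁·(V₁/V₂)^(γ−1) = 158.0 K; P₂ = P₁·(V₁/V₂)^γ = 0.2626 bar.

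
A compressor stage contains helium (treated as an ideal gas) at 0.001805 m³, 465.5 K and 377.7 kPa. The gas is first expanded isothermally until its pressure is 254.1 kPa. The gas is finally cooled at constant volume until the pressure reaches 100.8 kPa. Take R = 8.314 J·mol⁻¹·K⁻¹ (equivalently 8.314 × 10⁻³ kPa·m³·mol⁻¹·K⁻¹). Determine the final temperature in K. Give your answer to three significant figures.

T₃ ≈ 185 K

Isothermal, so P V is constant: T₂ = T₁; V₂ = V₁·(P₁/P₂) = 0.002683 m³.
Isochoric, so P/T is constant: V₃ = V₂; T₃ = T₂·(P₃/P₂) = 184.7 K.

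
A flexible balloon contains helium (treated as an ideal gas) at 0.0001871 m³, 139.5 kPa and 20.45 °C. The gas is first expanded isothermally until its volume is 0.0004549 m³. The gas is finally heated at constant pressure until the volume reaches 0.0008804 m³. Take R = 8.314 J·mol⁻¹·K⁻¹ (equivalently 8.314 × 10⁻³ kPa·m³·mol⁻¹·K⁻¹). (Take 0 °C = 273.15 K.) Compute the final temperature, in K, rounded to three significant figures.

Convert: T₁ = 293.6 K.
T constant ⇒ Boyle's law P V = const: T₂ = T₁; P₂ = P₁·(V₁/V₂) = 57.38 kPa.
Isobaric, so V/T is constant: P₃ = P₂; T₃ = T₂·(V₃/V₂) = 568.2 K.

T₃ ≈ 568 K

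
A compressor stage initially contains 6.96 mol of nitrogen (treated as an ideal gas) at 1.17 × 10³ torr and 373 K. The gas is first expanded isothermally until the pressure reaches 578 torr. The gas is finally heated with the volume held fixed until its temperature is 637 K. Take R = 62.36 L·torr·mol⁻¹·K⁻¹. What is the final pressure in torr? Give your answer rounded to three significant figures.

From PV = nRT: V₁ = nRT₁/P₁ = 138.4 L.
Isothermal, so P V is constant: T₂ = T₁; V₂ = V₁·(P₁/P₂) = 280.1 L.
Isochoric, so P/T is constant: V₃ = V₂; P₃ = P₂·(T₃/T₂) = 987.1 torr.

P₃ ≈ 987 torr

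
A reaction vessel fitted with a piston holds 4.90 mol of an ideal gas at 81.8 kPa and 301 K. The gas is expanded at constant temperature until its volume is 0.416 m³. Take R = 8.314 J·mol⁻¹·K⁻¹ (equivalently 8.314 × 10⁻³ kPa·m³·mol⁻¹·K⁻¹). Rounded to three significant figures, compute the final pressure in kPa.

From PV = nRT: V₁ = nRT₁/P₁ = 0.1499 m³.
T constant ⇒ Boyle's law P V = const: T₂ = T₁; P₂ = P₁·(V₁/V₂) = 29.48 kPa.

P₂ ≈ 29.5 kPa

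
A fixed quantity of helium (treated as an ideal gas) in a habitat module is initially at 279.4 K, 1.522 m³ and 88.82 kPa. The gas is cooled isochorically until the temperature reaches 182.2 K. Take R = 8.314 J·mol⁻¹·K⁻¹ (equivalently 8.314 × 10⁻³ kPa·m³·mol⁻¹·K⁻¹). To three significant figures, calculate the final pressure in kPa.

P₂ ≈ 57.9 kPa

Isochoric, so P/T is constant: V₂ = V₁; P₂ = P₁·(T₂/T₁) = 57.92 kPa.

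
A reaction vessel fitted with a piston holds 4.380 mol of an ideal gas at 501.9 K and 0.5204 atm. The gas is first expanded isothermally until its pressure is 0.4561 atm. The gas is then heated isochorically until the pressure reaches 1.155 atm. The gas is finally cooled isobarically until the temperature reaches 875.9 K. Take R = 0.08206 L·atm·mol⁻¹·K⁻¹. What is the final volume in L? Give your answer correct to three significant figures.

V₄ ≈ 273 L

From PV = nRT: V₁ = nRT₁/P₁ = 346.6 L.
T constant ⇒ Boyle's law P V = const: T₂ = T₁; V₂ = V₁·(P₁/P₂) = 395.5 L.
Isochoric, so P/T is constant: V₃ = V₂; T₃ = T₂·(P₃/P₂) = 1271 K.
Isobaric, so V/T is constant: P₄ = P₃; V₄ = V₃·(T₄/T₃) = 272.6 L.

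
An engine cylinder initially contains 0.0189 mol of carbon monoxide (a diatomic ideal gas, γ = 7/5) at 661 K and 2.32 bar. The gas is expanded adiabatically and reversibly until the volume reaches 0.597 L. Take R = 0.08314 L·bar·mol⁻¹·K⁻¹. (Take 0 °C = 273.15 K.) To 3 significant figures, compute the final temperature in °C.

T₂ ≈ 316 °C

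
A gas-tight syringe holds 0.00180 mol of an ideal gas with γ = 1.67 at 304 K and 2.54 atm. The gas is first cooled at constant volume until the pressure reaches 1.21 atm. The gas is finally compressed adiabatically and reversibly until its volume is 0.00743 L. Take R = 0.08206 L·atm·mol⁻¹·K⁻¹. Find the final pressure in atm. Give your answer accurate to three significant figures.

From PV = nRT: V₁ = nRT₁/P₁ = 0.01768 L.
V constant ⇒ P ∝ T: V₂ = V₁; T₂ = T₁·(P₂/P₁) = 144.8 K.
Adiabatic (γ = 1.67), T V^(γ−1) and P V^γ constant: T₃ = T₂·(V₂/V₃)^(γ−1) = 258.9 K; P₃ = P₂·(V₂/V₃)^γ = 5.146 atm.

P₃ ≈ 5.15 atm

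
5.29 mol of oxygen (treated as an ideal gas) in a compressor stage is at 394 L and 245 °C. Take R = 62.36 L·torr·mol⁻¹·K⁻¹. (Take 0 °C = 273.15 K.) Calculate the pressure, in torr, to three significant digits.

Convert: T = 518.15 K.
PV = nRT ⇒ P = nRT/V = (5.29 × 62.36 × 518.15) / 394

P ≈ 434 torr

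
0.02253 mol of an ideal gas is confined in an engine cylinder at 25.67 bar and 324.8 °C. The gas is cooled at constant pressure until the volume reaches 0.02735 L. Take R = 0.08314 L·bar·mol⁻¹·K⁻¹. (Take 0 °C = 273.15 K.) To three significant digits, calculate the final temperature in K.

T₂ ≈ 375 K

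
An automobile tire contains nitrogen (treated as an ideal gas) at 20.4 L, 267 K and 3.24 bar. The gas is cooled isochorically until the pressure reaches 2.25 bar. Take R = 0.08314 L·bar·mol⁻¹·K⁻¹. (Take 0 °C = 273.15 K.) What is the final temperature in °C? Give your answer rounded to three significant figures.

T₂ ≈ -87.7 °C

V constant ⇒ P ∝ T: V₂ = V₁; T₂ = T₁·(P₂/P₁) = 185.4 K.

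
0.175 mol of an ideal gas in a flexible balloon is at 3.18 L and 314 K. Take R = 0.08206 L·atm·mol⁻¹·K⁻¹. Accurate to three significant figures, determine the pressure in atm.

PV = nRT ⇒ P = nRT/V = (0.175 × 0.08206 × 314) / 3.18

P ≈ 1.42 atm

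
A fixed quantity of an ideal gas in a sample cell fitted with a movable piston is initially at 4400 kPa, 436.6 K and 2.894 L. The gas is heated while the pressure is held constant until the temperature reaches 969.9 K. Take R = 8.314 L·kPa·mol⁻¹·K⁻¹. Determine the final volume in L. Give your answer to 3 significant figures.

P constant ⇒ V ∝ T: P₂ = P₁; V₂ = V₁·(T₂/T₁) = 6.429 L.

V₂ ≈ 6.43 L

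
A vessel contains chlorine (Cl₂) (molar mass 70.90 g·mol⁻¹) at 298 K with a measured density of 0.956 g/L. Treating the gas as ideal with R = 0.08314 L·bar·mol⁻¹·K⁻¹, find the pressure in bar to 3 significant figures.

P ≈ 0.334 bar

ρ = PM/(RT) ⇒ P = ρRT/M = (0.956 × 0.08314 × 298.0) / 70.90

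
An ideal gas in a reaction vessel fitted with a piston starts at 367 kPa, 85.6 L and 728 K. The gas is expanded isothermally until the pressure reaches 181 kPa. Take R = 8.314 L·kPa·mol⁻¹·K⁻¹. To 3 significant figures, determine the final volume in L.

T constant ⇒ Boyle's law P V = const: T₂ = T₁; V₂ = V₁·(P₁/P₂) = 173.6 L.

V₂ ≈ 174 L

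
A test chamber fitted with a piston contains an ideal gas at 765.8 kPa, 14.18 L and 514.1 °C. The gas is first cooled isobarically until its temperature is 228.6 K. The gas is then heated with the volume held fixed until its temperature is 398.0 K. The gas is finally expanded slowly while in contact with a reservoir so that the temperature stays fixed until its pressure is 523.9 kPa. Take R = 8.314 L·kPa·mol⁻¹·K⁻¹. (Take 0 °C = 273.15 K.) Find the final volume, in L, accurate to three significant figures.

Convert: T₁ = 787.2 K.
Isobaric, so V/T is constant: P₂ = P₁; V₂ = V₁·(T₂/T₁) = 4.118 L.
V constant ⇒ P ∝ T: V₃ = V₂; P₃ = P₂·(T₃/T₂) = 1333 kPa.
T constant ⇒ Boyle's law P V = const: T₄ = T₃; V₄ = V₃·(P₃/P₄) = 10.48 L.

V₄ ≈ 10.5 L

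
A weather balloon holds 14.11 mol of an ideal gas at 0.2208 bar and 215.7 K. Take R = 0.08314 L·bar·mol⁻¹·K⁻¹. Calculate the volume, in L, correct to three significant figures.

V ≈ 1.15e+03 L

PV = nRT ⇒ V = nRT/P = (14.11 × 0.08314 × 215.7) / 0.2208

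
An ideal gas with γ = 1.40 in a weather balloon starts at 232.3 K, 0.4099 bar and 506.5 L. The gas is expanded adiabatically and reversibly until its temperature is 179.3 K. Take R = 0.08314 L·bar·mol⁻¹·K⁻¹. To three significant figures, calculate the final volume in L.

V₂ ≈ 968 L

Adiabatic (γ = 1.40), T V^(γ−1) and P V^γ constant: P₂ = P₁·(T₂/T₁)^(γ/(γ−1)) = 0.1656 bar; V₂ = V₁·(T₁/T₂)^(1/(γ−1)) = 967.7 L.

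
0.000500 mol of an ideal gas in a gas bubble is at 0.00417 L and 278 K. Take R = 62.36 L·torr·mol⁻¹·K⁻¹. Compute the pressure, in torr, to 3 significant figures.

P ≈ 2.08e+03 torr

PV = nRT ⇒ P = nRT/V = (0.000500 × 62.36 × 278) / 0.00417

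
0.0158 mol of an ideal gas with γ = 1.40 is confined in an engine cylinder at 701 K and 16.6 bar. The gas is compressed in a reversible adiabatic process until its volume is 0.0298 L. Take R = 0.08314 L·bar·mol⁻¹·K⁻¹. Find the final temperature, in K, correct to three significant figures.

T₂ ≈ 899 K

From PV = nRT: V₁ = nRT₁/P₁ = 0.05547 L.
Adiabatic (γ = 1.40), T V^(γ−1) and P V^γ constant: T₂ = T₁·(V₁/V₂)^(γ−1) = 898.8 K; P₂ = P₁·(V₁/V₂)^γ = 39.62 bar.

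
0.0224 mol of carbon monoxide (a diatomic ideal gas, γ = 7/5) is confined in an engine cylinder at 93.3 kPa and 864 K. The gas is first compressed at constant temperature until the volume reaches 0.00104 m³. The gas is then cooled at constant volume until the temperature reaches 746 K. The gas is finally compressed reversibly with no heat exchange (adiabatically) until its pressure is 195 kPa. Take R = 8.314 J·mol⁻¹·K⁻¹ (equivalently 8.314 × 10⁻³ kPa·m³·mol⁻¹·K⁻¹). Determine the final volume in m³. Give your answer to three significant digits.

From PV = nRT: V₁ = nRT₁/P₁ = 0.001725 m³.
T constant ⇒ Boyle's law P V = const: T₂ = T₁; P₂ = P₁·(V₁/V₂) = 154.7 kPa.
Isochoric, so P/T is constant: V₃ = V₂; P₃ = P₂·(T₃/T₂) = 133.6 kPa.
Adiabatic (γ = 7/5), T V^(γ−1) and P V^γ constant: T₄ = T₃·(P₄/P₃)^((γ−1)/γ) = 831.1 K; V₄ = V₃·(P₃/P₄)^(1/γ) = 0.0007938 m³.

V₄ ≈ 0.000794 m³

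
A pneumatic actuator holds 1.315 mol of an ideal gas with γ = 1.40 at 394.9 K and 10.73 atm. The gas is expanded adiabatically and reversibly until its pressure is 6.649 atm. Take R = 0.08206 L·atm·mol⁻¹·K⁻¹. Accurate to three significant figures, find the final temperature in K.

T₂ ≈ 344 K

From PV = nRT: V₁ = nRT₁/P₁ = 3.971 L.
Reversible adiabatic, γ = 1.40: T₂ = T₁·(P₂/P₁)^((γ−1)/γ) = 344.4 K; V₂ = V₁·(P₁/P₂)^(1/γ) = 5.590 L.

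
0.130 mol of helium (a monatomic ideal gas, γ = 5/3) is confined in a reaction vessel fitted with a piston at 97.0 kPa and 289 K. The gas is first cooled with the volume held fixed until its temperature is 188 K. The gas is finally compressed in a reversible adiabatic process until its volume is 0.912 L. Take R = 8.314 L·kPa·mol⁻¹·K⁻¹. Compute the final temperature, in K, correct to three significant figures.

From PV = nRT: V₁ = nRT₁/P₁ = 3.220 L.
Isochoric, so P/T is constant: V₂ = V₁; P₂ = P₁·(T₂/T₁) = 63.10 kPa.
Adiabatic (γ = 5/3), T V^(γ−1) and P V^γ constant: T₃ = T₂·(V₂/V₃)^(γ−1) = 435.9 K; P₃ = P₂·(V₂/V₃)^γ = 516.6 kPa.

T₃ ≈ 436 K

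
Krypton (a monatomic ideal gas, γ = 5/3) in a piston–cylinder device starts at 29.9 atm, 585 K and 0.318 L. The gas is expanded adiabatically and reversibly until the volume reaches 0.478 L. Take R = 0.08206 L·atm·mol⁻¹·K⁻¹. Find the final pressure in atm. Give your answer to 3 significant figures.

Adiabatic (γ = 5/3), T V^(γ−1) and P V^γ constant: T₂ = T₁·(V₁/V₂)^(γ−1) = 445.8 K; P₂ = P₁·(V₁/V₂)^γ = 15.16 atm.

P₂ ≈ 15.2 atm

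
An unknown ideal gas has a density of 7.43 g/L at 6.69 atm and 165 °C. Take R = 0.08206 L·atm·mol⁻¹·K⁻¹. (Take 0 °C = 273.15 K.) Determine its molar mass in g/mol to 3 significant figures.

ρ = PM/(RT) ⇒ M = ρRT/P = (7.43 × 0.08206 × 438.1) / 6.69

M ≈ 39.9 g/mol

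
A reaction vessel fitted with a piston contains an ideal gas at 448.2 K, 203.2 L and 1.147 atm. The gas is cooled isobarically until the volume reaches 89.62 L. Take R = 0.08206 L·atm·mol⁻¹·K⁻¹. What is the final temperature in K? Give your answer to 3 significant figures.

T₂ ≈ 198 K

Isobaric, so V/T is constant: P₂ = P₁; T₂ = T₁·(V₂/V₁) = 197.7 K.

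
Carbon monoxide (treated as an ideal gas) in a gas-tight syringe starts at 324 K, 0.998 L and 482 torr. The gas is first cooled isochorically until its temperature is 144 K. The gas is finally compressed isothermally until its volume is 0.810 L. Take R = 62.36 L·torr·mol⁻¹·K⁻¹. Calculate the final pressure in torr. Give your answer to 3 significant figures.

P₃ ≈ 264 torr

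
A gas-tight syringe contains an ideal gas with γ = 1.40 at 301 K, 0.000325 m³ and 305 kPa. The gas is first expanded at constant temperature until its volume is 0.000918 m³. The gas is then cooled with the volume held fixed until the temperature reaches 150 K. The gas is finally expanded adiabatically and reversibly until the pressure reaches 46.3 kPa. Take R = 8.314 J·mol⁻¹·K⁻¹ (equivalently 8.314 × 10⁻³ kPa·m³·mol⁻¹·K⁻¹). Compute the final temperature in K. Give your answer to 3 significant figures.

T₄ ≈ 144 K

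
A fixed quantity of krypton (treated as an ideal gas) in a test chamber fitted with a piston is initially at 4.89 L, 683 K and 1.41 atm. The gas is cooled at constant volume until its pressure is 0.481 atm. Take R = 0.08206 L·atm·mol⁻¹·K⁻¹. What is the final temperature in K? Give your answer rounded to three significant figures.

V constant ⇒ P ∝ T: V₂ = V₁; T₂ = T₁·(P₂/P₁) = 233.0 K.

T₂ ≈ 233 K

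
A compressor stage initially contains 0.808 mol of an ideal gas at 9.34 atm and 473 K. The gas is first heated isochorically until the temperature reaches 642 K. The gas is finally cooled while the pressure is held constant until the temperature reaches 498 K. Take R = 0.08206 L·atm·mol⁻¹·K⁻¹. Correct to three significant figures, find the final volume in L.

From PV = nRT: V₁ = nRT₁/P₁ = 3.358 L.
Isochoric, so P/T is constant: V₂ = V₁; P₂ = P₁·(T₂/T₁) = 12.68 atm.
Isobaric, so V/T is constant: P₃ = P₂; V₃ = V₂·(T₃/T₂) = 2.605 L.

V₃ ≈ 2.60 L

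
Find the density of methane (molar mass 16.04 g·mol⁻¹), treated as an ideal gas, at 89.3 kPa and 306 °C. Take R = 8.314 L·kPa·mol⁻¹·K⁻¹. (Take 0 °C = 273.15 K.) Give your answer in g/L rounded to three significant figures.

ρ ≈ 0.297 g/L

ρ = PM/(RT) = (89.3 × 16.04) / (8.314 × 579.1)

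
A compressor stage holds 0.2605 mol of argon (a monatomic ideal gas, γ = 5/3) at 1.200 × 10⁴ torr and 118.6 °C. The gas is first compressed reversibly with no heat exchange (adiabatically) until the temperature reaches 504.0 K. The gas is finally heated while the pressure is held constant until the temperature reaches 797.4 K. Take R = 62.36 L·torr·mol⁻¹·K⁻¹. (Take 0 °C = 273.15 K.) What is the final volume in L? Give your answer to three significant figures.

Convert: T₁ = 391.8 K.
From PV = nRT: V₁ = nRT₁/P₁ = 0.5303 L.
Reversible adiabatic, γ = 5/3: P₂ = P₁·(T₂/T₁)^(γ/(γ−1)) = 2.253e+04 torr; V₂ = V₁·(T₁/T₂)^(1/(γ−1)) = 0.3634 L.
Isobaric, so V/T is constant: P₃ = P₂; V₃ = V₂·(T₃/T₂) = 0.5750 L.

V₃ ≈ 0.575 L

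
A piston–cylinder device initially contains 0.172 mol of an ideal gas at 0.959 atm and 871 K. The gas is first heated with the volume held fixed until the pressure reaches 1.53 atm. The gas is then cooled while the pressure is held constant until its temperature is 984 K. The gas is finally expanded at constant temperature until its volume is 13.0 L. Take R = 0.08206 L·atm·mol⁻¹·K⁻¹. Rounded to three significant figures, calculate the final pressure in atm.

P₄ ≈ 1.07 atm

From PV = nRT: V₁ = nRT₁/P₁ = 12.82 L.
Isochoric, so P/T is constant: V₂ = V₁; T₂ = T₁·(P₂/P₁) = 1390 K.
Isobaric, so V/T is constant: P₃ = P₂; V₃ = V₂·(T₃/T₂) = 9.077 L.
T constant ⇒ Boyle's law P V = const: T₄ = T₃; P₄ = P₃·(V₃/V₄) = 1.068 atm.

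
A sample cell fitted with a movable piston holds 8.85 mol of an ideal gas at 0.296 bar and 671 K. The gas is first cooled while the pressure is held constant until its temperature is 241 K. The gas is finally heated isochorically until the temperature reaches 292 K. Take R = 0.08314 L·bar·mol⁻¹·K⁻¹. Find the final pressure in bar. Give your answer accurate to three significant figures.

P₃ ≈ 0.359 bar

From PV = nRT: V₁ = nRT₁/P₁ = 1668 L.
Isobaric, so V/T is constant: P₂ = P₁; V₂ = V₁·(T₂/T₁) = 599.1 L.
V constant ⇒ P ∝ T: V₃ = V₂; P₃ = P₂·(T₃/T₂) = 0.3586 bar.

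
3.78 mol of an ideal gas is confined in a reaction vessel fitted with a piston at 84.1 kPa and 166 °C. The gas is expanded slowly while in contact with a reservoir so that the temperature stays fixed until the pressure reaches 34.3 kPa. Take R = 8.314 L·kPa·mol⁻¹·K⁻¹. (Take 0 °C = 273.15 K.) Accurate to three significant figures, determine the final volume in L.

V₂ ≈ 402 L

Convert: T₁ = 439.1 K.
From PV = nRT: V₁ = nRT₁/P₁ = 164.1 L.
Isothermal, so P V is constant: T₂ = T₁; V₂ = V₁·(P₁/P₂) = 402.4 L.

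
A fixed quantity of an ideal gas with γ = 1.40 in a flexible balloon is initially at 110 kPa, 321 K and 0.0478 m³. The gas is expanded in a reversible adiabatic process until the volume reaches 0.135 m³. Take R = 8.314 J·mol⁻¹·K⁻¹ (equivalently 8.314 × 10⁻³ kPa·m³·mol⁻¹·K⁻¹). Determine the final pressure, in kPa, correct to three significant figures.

P₂ ≈ 25.7 kPa

Adiabatic (γ = 1.40), T V^(γ−1) and P V^γ constant: T₂ = T₁·(V₁/V₂)^(γ−1) = 211.9 K; P₂ = P₁·(V₁/V₂)^γ = 25.71 kPa.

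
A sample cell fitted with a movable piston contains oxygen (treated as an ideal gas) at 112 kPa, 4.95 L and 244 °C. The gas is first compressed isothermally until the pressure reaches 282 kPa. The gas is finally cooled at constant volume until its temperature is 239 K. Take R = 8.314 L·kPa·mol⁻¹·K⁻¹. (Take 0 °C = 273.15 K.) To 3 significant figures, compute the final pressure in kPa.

P₃ ≈ 130 kPa

Convert: T₁ = 517.1 K.
T constant ⇒ Boyle's law P V = const: T₂ = T₁; V₂ = V₁·(P₁/P₂) = 1.966 L.
V constant ⇒ P ∝ T: V₃ = V₂; P₃ = P₂·(T₃/T₂) = 130.3 kPa.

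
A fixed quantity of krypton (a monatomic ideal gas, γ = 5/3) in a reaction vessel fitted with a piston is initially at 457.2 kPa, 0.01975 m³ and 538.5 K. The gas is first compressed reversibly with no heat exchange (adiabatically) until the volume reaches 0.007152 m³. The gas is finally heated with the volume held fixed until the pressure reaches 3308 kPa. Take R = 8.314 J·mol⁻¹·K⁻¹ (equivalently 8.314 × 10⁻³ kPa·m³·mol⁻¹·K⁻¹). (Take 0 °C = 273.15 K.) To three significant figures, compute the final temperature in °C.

T₃ ≈ 1.14e+03 °C

Adiabatic (γ = 5/3), T V^(γ−1) and P V^γ constant: T₂ = T₁·(V₁/V₂)^(γ−1) = 1060 K; P₂ = P₁·(V₁/V₂)^γ = 2485 kPa.
Isochoric, so P/T is constant: V₃ = V₂; T₃ = T₂·(P₃/P₂) = 1411 K.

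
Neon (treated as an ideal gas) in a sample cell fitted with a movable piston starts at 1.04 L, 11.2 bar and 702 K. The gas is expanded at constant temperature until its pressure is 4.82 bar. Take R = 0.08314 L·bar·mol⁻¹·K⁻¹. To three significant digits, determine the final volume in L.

T constant ⇒ Boyle's law P V = const: T₂ = T₁; V₂ = V₁·(P₁/P₂) = 2.417 L.

V₂ ≈ 2.42 L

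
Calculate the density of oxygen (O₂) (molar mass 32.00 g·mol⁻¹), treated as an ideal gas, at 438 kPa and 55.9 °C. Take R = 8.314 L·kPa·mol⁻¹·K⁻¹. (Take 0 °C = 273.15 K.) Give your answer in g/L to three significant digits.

ρ ≈ 5.12 g/L

ρ = PM/(RT) = (438 × 32.00) / (8.314 × 329.0)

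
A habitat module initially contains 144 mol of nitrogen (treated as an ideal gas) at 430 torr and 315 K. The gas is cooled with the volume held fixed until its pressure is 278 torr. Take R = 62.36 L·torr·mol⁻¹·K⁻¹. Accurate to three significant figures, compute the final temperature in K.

From PV = nRT: V₁ = nRT₁/P₁ = 6578 L.
V constant ⇒ P ∝ T: V₂ = V₁; T₂ = T₁·(P₂/P₁) = 203.7 K.

T₂ ≈ 204 K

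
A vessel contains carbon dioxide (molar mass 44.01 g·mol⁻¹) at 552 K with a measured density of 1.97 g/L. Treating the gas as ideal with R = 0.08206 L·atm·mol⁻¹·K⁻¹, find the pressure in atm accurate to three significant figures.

ρ = PM/(RT) ⇒ P = ρRT/M = (1.97 × 0.08206 × 552.0) / 44.01

P ≈ 2.03 atm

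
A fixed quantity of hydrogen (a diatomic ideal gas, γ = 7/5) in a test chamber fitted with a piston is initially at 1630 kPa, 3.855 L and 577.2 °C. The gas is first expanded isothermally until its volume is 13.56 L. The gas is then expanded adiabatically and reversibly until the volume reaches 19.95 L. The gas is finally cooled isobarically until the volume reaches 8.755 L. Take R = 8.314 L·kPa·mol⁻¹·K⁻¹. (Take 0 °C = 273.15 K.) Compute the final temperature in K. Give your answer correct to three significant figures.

Convert: T₁ = 850.4 K.
Isothermal, so P V is constant: T₂ = T₁; P₂ = P₁·(V₁/V₂) = 463.4 kPa.
Adiabatic (γ = 7/5), T V^(γ−1) and P V^γ constant: T₃ = T₂·(V₂/V₃)^(γ−1) = 728.7 K; P₃ = P₂·(V₂/V₃)^γ = 269.9 kPa.
Isobaric, so V/T is constant: P₄ = P₃; T₄ = T₃·(V₄/V₃) = 319.8 K.

T₄ ≈ 320 K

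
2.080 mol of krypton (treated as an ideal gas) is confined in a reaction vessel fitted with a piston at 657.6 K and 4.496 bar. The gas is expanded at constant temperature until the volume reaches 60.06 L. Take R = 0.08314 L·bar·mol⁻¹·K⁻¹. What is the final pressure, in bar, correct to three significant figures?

P₂ ≈ 1.89 bar

From PV = nRT: V₁ = nRT₁/P₁ = 25.29 L.
T constant ⇒ Boyle's law P V = const: T₂ = T₁; P₂ = P₁·(V₁/V₂) = 1.893 bar.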